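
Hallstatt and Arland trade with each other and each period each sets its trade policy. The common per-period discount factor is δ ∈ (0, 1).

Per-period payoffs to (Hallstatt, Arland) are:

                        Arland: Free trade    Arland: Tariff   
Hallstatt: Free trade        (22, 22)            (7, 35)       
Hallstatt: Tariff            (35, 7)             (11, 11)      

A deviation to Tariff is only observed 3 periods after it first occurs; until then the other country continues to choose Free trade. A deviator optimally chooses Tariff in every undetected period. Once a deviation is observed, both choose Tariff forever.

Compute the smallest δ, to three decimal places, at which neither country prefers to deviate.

0.815

The best deviation is to choose Tariff for all 3 undetected periods, earning 35 each, then 11 forever once detected.
Deviation value: 35(1−δ^3)/(1−δ) + 11δ^3/(1−δ); cooperation value: 22/(1−δ).
IC: 22 ≥ 35(1−δ^3) + 11δ^3 = 35 − 24δ^3.
So δ^3 ≥ 13/24, giving δ ≥ (13/24)^(1/3) ≈ 0.815.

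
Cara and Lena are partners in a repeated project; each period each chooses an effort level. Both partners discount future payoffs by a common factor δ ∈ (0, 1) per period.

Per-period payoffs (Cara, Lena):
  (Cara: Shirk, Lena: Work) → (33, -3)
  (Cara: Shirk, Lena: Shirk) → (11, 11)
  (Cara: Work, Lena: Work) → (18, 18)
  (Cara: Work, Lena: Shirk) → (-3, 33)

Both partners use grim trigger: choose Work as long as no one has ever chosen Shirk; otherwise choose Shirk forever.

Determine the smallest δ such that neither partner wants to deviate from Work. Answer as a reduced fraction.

15/22

Under grim trigger the critical discount factor is (T−C)/(T−P) with T = 33, C = 18, P = 11.
δ* = (33−18)/(33−11) = 15/22.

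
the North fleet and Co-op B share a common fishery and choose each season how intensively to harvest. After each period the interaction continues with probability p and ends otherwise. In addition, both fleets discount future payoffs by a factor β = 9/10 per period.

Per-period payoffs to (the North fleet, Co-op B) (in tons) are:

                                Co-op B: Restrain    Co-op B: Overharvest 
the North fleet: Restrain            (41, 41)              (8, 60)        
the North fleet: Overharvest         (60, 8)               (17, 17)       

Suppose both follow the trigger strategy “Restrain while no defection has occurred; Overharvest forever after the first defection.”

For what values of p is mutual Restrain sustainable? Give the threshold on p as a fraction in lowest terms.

Expected continuation weight on next period's payoff is β·p = 9/10·p, which plays the role of the discount factor.
Cooperation requires 9/10·p ≥ (60−41)/(60−17) = 19/43, hence p ≥ 190/387.

190/387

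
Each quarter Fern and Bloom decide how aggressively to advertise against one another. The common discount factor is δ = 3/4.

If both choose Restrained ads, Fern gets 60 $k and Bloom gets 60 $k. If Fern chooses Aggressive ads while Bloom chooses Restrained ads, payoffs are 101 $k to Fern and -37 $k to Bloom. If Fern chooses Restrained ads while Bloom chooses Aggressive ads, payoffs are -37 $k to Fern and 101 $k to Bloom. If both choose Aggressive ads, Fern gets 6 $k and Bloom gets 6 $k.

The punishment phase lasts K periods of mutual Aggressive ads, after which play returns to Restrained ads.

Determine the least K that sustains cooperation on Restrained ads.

Need Σ_{k=1}^{K} δ^k ≥ (101−60)/(60−6) = 0.7593 at δ = 3/4.
At K = 1 the sum is 0.7500 < 0.7593; at K = 2 it is 1.3125 ≥ 0.7593.
So the minimum punishment length is K = 2.

2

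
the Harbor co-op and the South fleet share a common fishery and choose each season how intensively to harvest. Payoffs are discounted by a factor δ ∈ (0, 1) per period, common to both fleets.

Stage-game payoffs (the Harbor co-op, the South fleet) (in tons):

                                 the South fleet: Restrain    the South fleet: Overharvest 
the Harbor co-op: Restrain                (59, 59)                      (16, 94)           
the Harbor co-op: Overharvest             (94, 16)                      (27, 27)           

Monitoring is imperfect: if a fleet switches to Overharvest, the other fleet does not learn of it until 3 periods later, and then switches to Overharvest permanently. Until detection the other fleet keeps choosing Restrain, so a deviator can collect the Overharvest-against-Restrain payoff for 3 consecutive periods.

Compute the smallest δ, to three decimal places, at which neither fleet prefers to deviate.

0.805

Deviating for the 3 undetected periods gains 94−59 = 35 per period over cooperation, then loses 59−27 = 32 per period forever once punishment starts.
Gain: 35(1 + δ + … + δ^2); loss: 32·δ^3/(1−δ).
No profitable deviation ⇔ 35(1−δ^3) ≤ 32·δ^3, i.e. δ^3 ≥ 35/(35+32) = 35/67.
Hence δ ≥ (35/67)^(1/3) ≈ 0.805.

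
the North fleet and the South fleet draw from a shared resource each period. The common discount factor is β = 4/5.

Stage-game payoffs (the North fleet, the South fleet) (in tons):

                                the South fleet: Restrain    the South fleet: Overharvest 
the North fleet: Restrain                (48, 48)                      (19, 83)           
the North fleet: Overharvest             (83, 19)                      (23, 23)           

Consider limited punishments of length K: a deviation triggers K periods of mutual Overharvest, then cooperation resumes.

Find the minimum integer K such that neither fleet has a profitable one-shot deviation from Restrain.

Need Σ_{k=1}^{K} β^k ≥ (83−48)/(48−23) = 1.4000 at β = 4/5.
At K = 1 the sum is 0.8000 < 1.4000; at K = 2 it is 1.4400 ≥ 1.4000.
So the minimum punishment length is K = 2.

2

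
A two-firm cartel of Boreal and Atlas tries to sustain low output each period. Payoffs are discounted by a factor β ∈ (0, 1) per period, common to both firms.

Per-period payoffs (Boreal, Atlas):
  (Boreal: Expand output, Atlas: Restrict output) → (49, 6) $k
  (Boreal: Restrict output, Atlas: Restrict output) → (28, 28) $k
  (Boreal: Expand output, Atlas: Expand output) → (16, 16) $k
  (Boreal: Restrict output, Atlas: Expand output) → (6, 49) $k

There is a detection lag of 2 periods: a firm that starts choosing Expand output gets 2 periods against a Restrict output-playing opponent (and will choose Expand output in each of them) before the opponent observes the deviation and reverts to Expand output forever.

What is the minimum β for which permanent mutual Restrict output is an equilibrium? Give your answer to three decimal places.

0.798

A deviator earns 49 for 2 periods, then 16 forever; cooperating earns 28 forever. Multiplying the IC by (1−β):
28 ≥ 49(1−β^2) + 16β^2, so 33·β^2 ≥ 21 and β^2 ≥ 7/11.
β ≥ (7/11)^(1/2) ≈ 0.798.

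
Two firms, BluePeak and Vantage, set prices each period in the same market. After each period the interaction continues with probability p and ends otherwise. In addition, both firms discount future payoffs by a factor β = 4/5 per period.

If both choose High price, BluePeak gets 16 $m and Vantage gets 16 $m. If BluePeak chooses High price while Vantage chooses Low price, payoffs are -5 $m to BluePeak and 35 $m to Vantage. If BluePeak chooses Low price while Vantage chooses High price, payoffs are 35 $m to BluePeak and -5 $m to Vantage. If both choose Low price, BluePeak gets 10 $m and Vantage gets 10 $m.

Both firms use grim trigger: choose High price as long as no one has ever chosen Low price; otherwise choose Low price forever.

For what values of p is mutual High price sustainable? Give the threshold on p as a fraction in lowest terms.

19/20

Expected continuation weight on next period's payoff is β·p = 4/5·p, which plays the role of the discount factor.
Cooperation requires 4/5·p ≥ (35−16)/(35−10) = 19/25, hence p ≥ 19/20.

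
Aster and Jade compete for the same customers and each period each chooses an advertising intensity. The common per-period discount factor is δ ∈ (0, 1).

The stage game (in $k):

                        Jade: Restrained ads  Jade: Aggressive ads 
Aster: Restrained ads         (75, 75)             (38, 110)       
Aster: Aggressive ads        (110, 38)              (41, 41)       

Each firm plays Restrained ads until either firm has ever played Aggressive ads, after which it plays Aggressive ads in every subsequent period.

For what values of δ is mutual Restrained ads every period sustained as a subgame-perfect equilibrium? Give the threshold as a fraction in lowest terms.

Under grim trigger the critical discount factor is (T−C)/(T−P) with T = 110, C = 75, P = 41.
δ* = (110−75)/(110−41) = 35/69.

35/69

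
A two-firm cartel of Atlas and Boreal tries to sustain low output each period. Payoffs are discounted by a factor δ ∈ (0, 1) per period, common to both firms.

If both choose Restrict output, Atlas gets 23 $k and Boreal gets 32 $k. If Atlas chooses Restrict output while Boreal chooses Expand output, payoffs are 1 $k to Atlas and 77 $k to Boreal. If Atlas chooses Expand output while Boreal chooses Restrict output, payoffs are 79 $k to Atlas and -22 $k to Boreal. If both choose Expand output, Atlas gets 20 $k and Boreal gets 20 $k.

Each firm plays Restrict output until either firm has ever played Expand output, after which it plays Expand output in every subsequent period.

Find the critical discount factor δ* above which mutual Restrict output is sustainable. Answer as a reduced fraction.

56/59

Atlas: cooperation gives 23 each period; deviation gives 79 once then 20 forever.
  23/(1−δ) ≥ 79 + 20δ/(1−δ) ⇒ δ ≥ 56/59.
Boreal: cooperation gives 32 each period; deviation gives 77 once then 20 forever.
  δ ≥ 45/57 = 15/19.
Both must hold, so the binding constraint is Atlas's: δ ≥ 56/59.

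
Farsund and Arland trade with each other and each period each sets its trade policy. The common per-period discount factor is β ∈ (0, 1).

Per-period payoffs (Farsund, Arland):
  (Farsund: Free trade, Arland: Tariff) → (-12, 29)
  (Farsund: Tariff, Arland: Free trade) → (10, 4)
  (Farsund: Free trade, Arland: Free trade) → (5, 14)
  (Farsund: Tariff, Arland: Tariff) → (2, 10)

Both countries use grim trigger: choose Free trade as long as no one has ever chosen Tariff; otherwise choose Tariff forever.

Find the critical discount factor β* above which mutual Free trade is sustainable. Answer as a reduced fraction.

For Farsund: deviation gain 10−5 = 5, per-period punishment loss 5−2 = 3. IC gives β ≥ 5/8.
For Arland: gain 15, loss 4 per period, so β ≥ 15/19.
The tighter constraint is Arland's, so cooperation needs β ≥ 15/19.

15/19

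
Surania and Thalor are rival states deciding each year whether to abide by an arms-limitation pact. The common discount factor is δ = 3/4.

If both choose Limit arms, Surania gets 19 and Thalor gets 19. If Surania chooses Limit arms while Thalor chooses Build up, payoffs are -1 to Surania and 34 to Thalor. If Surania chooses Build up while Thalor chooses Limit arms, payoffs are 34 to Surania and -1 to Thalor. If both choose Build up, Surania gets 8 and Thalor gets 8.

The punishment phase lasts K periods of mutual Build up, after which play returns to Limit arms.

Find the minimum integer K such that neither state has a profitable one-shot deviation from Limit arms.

3

No profitable deviation requires (19−8)(δ+…+δ^K) ≥ 34−19, i.e. δ+…+δ^K ≥ 15/11 ≈ 1.3636.
With δ = 3/4, the partial sums are K=1: 0.7500, K=2: 1.3125, K=3: 1.7344.
K = 3 is the first length at which the sum reaches 1.3636.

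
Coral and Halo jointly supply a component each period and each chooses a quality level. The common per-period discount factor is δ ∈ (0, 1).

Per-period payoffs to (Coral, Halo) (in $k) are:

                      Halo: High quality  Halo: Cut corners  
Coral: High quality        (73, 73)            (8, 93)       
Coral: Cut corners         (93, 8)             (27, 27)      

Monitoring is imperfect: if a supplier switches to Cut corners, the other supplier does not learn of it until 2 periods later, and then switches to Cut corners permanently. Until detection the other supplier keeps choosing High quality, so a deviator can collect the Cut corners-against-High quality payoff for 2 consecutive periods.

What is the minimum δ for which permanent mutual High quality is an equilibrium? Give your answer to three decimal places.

0.550

Deviating for the 2 undetected periods gains 93−73 = 20 per period over cooperation, then loses 73−27 = 46 per period forever once punishment starts.
Gain: 20(1 + δ + … + δ^1); loss: 46·δ^2/(1−δ).
No profitable deviation ⇔ 20(1−δ^2) ≤ 46·δ^2, i.e. δ^2 ≥ 20/(20+46) = 10/33.
Hence δ ≥ (10/33)^(1/2) ≈ 0.550.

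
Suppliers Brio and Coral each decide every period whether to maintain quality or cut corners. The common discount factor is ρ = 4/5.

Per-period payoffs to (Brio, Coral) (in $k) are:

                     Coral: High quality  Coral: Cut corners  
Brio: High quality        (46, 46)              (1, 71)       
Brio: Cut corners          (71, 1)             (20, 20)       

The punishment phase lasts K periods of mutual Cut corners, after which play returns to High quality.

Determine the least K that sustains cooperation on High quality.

Need Σ_{k=1}^{K} ρ^k ≥ (71−46)/(46−20) = 0.9615 at ρ = 4/5.
At K = 1 the sum is 0.8000 < 0.9615; at K = 2 it is 1.4400 ≥ 0.9615.
So the minimum punishment length is K = 2.

2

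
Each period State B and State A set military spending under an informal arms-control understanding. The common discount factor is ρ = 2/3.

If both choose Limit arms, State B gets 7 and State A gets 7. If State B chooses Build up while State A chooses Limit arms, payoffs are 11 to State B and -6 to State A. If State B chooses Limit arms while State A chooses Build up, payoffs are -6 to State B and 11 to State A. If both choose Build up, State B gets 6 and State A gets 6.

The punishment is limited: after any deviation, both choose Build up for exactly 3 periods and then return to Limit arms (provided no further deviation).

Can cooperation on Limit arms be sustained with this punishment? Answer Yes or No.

IC: ρ+…+ρ^3 ≥ (11−7)/(7−6) = 4.
At ρ = 2/3: partial sum = 1.4074 < 4.0000. Cooperation not sustainable.

No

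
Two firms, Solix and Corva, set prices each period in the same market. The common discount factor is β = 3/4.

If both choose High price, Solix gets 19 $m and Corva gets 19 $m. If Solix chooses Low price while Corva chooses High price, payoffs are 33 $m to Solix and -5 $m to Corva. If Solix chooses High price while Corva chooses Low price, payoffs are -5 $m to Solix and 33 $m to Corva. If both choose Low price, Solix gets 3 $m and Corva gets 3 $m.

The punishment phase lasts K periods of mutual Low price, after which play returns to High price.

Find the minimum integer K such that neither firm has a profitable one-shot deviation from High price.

2

IC: β(1−β^K)/(1−β) ≥ (33−19)/(19−3) = 7/8.
With β = 3/4: need 1 − β^K ≥ 7/8·(1−3/4)/(3/4), i.e. β^K ≤ 0.7083.
Since (3/4)^1 = 0.7500 and (3/4)^2 = 0.5625, the smallest such K is 2.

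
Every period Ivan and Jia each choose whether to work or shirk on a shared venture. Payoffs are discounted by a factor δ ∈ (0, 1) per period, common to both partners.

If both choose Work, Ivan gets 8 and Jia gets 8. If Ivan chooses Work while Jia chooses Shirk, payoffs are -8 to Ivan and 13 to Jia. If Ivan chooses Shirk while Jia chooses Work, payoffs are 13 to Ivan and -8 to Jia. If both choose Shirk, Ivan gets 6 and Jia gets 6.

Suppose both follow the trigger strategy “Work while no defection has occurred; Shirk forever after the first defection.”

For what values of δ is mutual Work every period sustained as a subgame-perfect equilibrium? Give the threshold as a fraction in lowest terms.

8/(1−δ) ≥ 13 + 6δ/(1−δ)
8 ≥ 13 − 7δ
δ ≥ 5/7.

5/7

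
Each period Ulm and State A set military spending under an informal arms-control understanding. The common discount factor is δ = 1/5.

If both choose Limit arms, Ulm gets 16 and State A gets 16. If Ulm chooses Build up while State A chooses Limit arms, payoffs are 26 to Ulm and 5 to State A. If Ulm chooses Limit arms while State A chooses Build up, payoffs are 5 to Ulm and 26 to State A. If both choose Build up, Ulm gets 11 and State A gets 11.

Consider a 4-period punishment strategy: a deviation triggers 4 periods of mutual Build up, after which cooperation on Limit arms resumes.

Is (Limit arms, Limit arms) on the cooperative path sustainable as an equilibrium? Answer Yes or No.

IC: δ+…+δ^4 ≥ (26−16)/(16−11) = 2.
At δ = 1/5: partial sum = 0.2496 < 2.0000. Cooperation not sustainable.

No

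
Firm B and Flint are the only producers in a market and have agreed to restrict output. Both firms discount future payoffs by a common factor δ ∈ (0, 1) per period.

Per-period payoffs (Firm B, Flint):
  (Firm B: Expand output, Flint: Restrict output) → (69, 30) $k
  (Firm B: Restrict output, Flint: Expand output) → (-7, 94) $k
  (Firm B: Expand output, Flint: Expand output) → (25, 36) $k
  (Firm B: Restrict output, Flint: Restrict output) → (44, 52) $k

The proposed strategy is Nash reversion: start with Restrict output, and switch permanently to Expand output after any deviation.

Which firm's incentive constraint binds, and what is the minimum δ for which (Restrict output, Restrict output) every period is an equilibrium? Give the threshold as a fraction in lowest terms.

Flint; δ ≥ 21/29

Firm B's threshold: (69−44)/(69−25) = 25/44.
Flint's threshold: (94−52)/(94−36) = 21/29.
25/44 < 21/29, so Flint binds and δ* = 21/29.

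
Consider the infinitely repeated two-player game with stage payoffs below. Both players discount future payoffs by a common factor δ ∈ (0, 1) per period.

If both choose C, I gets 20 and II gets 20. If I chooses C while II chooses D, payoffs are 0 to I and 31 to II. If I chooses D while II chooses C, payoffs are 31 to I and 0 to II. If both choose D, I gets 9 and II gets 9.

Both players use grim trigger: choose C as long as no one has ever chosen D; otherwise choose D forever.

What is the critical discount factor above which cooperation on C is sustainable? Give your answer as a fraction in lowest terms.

1/2

20/(1−δ) ≥ 31 + 9δ/(1−δ)
20 ≥ 31 − 22δ
δ ≥ 11/22 = 1/2.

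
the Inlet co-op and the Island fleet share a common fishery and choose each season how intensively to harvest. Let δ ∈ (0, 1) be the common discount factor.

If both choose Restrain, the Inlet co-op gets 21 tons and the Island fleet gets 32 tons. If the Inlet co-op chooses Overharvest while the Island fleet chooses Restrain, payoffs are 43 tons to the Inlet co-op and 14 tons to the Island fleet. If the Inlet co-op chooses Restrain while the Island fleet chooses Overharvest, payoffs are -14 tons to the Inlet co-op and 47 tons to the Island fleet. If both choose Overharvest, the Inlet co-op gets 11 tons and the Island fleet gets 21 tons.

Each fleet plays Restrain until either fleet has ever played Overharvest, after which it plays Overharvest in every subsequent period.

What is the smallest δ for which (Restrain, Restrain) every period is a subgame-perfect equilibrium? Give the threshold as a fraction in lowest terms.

11/16

For the Inlet co-op: deviation gain 43−21 = 22, per-period punishment loss 21−11 = 10. IC gives δ ≥ 22/32 = 11/16.
For the Island fleet: gain 15, loss 11 per period, so δ ≥ 15/26.
The tighter constraint is the Inlet co-op's, so cooperation needs δ ≥ 11/16.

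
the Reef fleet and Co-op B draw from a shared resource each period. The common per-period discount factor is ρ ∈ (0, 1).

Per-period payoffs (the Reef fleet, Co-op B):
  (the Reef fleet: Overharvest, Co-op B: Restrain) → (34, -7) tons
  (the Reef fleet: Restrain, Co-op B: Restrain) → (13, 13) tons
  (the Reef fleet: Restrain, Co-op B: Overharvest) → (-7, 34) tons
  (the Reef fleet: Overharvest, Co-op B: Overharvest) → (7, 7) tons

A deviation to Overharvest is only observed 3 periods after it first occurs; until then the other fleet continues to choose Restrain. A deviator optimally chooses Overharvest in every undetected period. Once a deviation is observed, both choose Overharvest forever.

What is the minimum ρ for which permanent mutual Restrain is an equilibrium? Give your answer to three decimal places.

A deviator earns 34 for 3 periods, then 7 forever; cooperating earns 13 forever. Multiplying the IC by (1−ρ):
13 ≥ 34(1−ρ^3) + 7ρ^3, so 27·ρ^3 ≥ 21 and ρ^3 ≥ 7/9.
ρ ≥ (7/9)^(1/3) ≈ 0.920.

0.920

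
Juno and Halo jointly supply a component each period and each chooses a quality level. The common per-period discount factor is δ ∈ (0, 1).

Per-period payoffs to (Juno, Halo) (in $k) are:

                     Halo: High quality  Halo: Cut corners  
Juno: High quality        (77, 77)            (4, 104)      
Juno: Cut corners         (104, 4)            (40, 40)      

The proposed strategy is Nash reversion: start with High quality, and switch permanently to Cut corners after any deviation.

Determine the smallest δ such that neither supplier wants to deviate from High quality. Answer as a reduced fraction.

Cooperation forever yields 77 each period: 77/(1−δ).
Deviating yields 104 once, then 40 forever: 104 + 40δ/(1−δ).
No profitable deviation requires 77/(1−δ) ≥ 104 + 40δ/(1−δ).
Multiplying by (1−δ): 77 ≥ 104(1−δ) + 40δ = 104 − 64δ.
So 64δ ≥ 27, i.e. δ ≥ 27/64.

27/64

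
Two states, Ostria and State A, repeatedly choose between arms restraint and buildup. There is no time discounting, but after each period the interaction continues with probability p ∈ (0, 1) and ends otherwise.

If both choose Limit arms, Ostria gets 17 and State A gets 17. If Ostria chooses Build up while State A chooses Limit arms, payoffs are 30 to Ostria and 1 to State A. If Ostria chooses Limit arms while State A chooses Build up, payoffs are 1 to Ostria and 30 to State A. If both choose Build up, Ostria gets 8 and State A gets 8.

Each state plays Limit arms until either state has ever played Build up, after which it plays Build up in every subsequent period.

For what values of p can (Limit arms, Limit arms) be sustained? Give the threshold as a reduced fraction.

13/22

With no time discounting, the continuation probability p plays the role of the discount factor.
Grim-trigger IC: 17/(1−p) ≥ 30 + 8p/(1−p) ⇒ p ≥ (30−17)/(30−8) = 13/22.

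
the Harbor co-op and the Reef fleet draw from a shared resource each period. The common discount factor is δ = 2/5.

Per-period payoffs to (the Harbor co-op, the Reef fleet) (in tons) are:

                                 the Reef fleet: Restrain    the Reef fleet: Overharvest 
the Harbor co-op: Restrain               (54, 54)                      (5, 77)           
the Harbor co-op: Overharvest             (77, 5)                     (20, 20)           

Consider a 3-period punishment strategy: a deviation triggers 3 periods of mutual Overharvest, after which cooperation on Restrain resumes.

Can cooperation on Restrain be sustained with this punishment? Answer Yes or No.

No

A one-shot deviation gives 77 now, then 20 for 3 periods, then back to 54.
Gain from deviating: (77−54) today; loss: (54−20) in each of the next 3 periods.
No-deviation condition: (54−20)(δ+…+δ^3) ≥ 77−54, i.e. δ+…+δ^3 ≥ 23/34.
At δ = 2/5: δ+…+δ^3 = 0.6240 < 0.6765.
So cooperation is not sustainable.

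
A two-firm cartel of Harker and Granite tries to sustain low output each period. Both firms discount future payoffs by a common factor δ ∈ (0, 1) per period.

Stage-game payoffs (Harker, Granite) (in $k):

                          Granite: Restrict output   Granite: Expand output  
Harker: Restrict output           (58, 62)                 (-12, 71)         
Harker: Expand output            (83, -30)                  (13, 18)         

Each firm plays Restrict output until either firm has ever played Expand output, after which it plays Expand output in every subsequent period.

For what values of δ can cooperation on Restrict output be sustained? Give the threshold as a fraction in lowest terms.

For Harker: deviation gain 83−58 = 25, per-period punishment loss 58−13 = 45. IC gives δ ≥ 25/70 = 5/14.
For Granite: gain 9, loss 44 per period, so δ ≥ 9/53.
The tighter constraint is Harker's, so cooperation needs δ ≥ 5/14.

5/14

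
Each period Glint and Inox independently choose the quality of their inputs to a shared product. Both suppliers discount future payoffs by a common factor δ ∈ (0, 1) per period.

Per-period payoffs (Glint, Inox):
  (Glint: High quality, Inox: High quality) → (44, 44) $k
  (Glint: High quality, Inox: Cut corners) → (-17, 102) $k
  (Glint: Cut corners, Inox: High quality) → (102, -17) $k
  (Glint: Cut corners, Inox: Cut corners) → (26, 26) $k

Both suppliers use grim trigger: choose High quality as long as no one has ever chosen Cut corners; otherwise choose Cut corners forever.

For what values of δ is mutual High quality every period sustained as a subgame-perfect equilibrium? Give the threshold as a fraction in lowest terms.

29/38

44/(1−δ) ≥ 102 + 26δ/(1−δ)
44 ≥ 102 − 76δ
δ ≥ 58/76 = 29/38.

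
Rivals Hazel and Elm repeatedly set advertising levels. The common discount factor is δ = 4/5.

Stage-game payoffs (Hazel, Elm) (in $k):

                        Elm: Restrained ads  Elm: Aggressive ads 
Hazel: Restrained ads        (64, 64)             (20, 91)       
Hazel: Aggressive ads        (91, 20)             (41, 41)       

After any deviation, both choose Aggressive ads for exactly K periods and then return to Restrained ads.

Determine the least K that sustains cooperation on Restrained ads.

No profitable deviation requires (64−41)(δ+…+δ^K) ≥ 91−64, i.e. δ+…+δ^K ≥ 27/23 ≈ 1.1739.
With δ = 4/5, the partial sums are K=1: 0.8000, K=2: 1.4400.
K = 2 is the first length at which the sum reaches 1.1739.

2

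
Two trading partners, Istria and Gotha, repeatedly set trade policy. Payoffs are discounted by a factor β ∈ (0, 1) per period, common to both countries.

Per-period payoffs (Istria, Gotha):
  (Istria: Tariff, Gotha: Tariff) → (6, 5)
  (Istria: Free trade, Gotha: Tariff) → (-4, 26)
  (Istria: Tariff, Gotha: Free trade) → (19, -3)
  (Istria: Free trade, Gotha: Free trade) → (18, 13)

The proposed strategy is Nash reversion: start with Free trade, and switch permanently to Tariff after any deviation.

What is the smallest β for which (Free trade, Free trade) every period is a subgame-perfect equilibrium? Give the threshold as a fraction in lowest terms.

13/21

Istria: cooperation gives 18 each period; deviation gives 19 once then 6 forever.
  18/(1−β) ≥ 19 + 6β/(1−β) ⇒ β ≥ 1/13.
Gotha: cooperation gives 13 each period; deviation gives 26 once then 5 forever.
  β ≥ 13/21.
Both must hold, so the binding constraint is Gotha's: β ≥ 13/21.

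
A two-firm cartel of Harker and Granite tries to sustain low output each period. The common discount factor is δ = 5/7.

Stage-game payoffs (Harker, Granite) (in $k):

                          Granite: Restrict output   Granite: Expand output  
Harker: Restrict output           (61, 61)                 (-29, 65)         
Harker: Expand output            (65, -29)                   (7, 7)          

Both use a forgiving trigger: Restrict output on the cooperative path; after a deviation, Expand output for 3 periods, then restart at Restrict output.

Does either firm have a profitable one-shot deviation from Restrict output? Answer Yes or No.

Comparing payoff streams over the 4 periods until play realigns: cooperate → 61(1+δ+…+δ^3); deviate → 65 + 7(δ+…+δ^3).
Cooperation is sustained iff (61−7)(δ+…+δ^3) ≥ 65−61.
δ+…+δ^3 = 5/7·(1−(5/7)^3)/(1−5/7) = 1.5889, and (65−61)/(61−7) = 0.0741.
1.5889 ≥ 0.0741, so cooperation is sustainable.

No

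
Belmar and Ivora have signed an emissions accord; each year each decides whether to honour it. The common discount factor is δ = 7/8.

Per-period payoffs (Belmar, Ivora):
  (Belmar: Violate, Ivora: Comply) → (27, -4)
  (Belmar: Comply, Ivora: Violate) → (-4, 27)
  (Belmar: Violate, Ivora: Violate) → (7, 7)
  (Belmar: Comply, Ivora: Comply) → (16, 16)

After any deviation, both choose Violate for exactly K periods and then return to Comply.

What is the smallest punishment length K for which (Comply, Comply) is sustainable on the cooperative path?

IC: δ(1−δ^K)/(1−δ) ≥ (27−16)/(16−7) = 11/9.
With δ = 7/8: need 1 − δ^K ≥ 11/9·(1−7/8)/(7/8), i.e. δ^K ≤ 0.8254.
Since (7/8)^1 = 0.8750 and (7/8)^2 = 0.7656, the smallest such K is 2.

2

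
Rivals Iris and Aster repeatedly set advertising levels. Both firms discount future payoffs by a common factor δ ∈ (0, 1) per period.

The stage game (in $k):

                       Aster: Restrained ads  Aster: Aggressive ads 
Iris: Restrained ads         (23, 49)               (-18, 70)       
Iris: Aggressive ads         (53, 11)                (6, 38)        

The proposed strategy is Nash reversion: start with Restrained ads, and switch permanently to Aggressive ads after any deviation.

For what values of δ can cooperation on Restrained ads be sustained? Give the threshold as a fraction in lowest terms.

Iris: cooperation gives 23 each period; deviation gives 53 once then 6 forever.
  23/(1−δ) ≥ 53 + 6δ/(1−δ) ⇒ δ ≥ 30/47.
Aster: cooperation gives 49 each period; deviation gives 70 once then 38 forever.
  δ ≥ 21/32.
Both must hold, so the binding constraint is Aster's: δ ≥ 21/32.

21/32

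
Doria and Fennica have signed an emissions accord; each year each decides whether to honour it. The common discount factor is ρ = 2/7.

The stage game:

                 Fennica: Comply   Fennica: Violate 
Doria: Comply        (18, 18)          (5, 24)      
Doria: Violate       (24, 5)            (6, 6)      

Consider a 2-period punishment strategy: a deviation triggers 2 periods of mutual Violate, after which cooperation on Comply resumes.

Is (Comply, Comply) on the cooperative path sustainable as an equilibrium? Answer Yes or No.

No

IC: ρ+…+ρ^2 ≥ (24−18)/(18−6) = 1/2.
At ρ = 2/7: partial sum = 0.3673 < 0.5000. Cooperation not sustainable.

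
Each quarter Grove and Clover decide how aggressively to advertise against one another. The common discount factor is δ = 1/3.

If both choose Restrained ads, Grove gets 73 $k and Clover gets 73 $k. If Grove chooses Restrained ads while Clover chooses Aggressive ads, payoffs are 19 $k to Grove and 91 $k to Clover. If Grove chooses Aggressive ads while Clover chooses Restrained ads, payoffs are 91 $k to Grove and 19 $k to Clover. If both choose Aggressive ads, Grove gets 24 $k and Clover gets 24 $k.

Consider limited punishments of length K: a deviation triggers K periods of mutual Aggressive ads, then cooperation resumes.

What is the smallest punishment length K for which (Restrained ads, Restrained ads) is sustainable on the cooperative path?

2

Need Σ_{k=1}^{K} δ^k ≥ (91−73)/(73−24) = 0.3673 at δ = 1/3.
At K = 1 the sum is 0.3333 < 0.3673; at K = 2 it is 0.4444 ≥ 0.3673.
So the minimum punishment length is K = 2.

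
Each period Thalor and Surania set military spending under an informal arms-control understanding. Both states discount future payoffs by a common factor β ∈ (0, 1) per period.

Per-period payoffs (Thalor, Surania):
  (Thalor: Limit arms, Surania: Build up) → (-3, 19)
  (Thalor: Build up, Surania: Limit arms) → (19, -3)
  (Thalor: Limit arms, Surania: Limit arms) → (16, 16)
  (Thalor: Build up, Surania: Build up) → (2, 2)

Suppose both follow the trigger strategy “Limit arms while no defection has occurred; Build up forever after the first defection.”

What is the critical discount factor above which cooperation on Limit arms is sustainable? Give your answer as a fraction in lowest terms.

16/(1−β) ≥ 19 + 2β/(1−β)
16 ≥ 19 − 17β
β ≥ 3/17.

3/17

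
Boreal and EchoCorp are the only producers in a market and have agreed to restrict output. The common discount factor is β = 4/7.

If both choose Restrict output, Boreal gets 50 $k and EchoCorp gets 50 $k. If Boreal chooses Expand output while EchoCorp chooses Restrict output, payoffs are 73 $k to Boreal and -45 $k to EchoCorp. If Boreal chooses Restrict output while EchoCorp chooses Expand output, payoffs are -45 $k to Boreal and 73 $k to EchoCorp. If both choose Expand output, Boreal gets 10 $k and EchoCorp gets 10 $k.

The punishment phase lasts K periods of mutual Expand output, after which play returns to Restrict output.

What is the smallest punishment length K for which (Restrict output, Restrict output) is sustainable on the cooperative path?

IC: β(1−β^K)/(1−β) ≥ (73−50)/(50−10) = 23/40.
With β = 4/7: need 1 − β^K ≥ 23/40·(1−4/7)/(4/7), i.e. β^K ≤ 0.5688.
Since (4/7)^1 = 0.5714 and (4/7)^2 = 0.3265, the smallest such K is 2.

2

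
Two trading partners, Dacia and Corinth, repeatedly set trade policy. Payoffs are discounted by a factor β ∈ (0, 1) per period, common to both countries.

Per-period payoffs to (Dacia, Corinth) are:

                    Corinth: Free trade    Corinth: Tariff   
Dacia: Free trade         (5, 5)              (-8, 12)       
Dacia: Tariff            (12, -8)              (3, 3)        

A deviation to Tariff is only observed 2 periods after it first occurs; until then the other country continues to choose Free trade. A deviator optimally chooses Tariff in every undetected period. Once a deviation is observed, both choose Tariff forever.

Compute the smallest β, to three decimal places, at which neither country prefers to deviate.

A deviator earns 12 for 2 periods, then 3 forever; cooperating earns 5 forever. Multiplying the IC by (1−β):
5 ≥ 12(1−β^2) + 3β^2, so 9·β^2 ≥ 7 and β^2 ≥ 7/9.
β ≥ (7/9)^(1/2) ≈ 0.882.

0.882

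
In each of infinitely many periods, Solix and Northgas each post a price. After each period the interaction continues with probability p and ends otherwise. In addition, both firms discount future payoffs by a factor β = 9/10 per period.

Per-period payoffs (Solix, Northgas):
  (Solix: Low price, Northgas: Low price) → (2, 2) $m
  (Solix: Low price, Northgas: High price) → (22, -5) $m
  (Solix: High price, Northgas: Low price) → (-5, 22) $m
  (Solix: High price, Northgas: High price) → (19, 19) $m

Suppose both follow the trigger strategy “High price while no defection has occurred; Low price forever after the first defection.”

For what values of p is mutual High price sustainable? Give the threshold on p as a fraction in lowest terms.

1/6

Expected continuation weight on next period's payoff is β·p = 9/10·p, which plays the role of the discount factor.
Cooperation requires 9/10·p ≥ (22−19)/(22−2) = 3/20, hence p ≥ 1/6.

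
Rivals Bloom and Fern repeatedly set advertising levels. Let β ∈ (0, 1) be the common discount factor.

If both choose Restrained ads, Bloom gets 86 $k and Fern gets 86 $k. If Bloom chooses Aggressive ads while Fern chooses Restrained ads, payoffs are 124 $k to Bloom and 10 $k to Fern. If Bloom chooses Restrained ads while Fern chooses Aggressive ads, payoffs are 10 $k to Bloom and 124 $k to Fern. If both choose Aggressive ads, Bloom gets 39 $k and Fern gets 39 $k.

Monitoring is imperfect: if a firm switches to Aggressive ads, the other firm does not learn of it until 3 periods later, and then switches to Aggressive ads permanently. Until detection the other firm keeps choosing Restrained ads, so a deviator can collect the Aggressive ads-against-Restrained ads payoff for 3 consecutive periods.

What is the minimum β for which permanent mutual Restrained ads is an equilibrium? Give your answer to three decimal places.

A deviator earns 124 for 3 periods, then 39 forever; cooperating earns 86 forever. Multiplying the IC by (1−β):
86 ≥ 124(1−β^3) + 39β^3, so 85·β^3 ≥ 38 and β^3 ≥ 38/85.
β ≥ (38/85)^(1/3) ≈ 0.765.

0.765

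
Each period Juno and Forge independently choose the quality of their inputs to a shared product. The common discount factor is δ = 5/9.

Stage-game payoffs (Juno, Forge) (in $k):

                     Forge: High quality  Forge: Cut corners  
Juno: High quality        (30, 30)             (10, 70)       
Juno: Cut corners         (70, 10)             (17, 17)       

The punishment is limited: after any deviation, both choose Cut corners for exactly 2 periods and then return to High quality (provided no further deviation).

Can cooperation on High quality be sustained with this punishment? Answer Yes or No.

No

Comparing payoff streams over the 3 periods until play realigns: cooperate → 30(1+δ+…+δ^2); deviate → 70 + 17(δ+…+δ^2).
Cooperation is sustained iff (30−17)(δ+…+δ^2) ≥ 70−30.
δ+…+δ^2 = 5/9·(1−(5/9)^2)/(1−5/9) = 0.8642, and (70−30)/(30−17) = 3.0769.
0.8642 < 3.0769, so cooperation is not sustainable.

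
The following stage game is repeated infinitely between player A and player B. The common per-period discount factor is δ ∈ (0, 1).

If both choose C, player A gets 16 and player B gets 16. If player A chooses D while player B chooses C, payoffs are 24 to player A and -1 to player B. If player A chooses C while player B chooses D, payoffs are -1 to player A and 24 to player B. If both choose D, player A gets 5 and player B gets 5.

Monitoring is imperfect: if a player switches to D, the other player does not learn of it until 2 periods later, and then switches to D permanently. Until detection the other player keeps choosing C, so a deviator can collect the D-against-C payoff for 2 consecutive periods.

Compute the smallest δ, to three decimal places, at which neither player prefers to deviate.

A deviator earns 24 for 2 periods, then 5 forever; cooperating earns 16 forever. Multiplying the IC by (1−δ):
16 ≥ 24(1−δ^2) + 5δ^2, so 19·δ^2 ≥ 8 and δ^2 ≥ 8/19.
δ ≥ (8/19)^(1/2) ≈ 0.649.

0.649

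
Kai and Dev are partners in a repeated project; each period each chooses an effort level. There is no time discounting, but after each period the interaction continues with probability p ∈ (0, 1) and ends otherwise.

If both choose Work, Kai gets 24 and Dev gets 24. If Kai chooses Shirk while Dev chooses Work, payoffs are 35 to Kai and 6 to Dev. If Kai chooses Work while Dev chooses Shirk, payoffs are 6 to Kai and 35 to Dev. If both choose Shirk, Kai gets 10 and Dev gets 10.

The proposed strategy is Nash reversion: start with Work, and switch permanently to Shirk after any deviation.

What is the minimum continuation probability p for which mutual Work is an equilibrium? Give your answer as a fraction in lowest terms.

11/25

With no time discounting, the continuation probability p plays the role of the discount factor.
Grim-trigger IC: 24/(1−p) ≥ 35 + 10p/(1−p) ⇒ p ≥ (35−24)/(35−10) = 11/25.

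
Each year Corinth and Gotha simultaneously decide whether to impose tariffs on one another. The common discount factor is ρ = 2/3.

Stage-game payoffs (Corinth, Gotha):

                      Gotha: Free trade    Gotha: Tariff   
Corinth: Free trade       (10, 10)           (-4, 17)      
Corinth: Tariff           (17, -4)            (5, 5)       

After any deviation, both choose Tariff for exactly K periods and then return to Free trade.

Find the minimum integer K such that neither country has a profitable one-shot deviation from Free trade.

No profitable deviation requires (10−5)(ρ+…+ρ^K) ≥ 17−10, i.e. ρ+…+ρ^K ≥ 7/5 ≈ 1.4000.
With ρ = 2/3, the partial sums are K=1: 0.6667, K=2: 1.1111, K=3: 1.4074.
K = 3 is the first length at which the sum reaches 1.4000.

3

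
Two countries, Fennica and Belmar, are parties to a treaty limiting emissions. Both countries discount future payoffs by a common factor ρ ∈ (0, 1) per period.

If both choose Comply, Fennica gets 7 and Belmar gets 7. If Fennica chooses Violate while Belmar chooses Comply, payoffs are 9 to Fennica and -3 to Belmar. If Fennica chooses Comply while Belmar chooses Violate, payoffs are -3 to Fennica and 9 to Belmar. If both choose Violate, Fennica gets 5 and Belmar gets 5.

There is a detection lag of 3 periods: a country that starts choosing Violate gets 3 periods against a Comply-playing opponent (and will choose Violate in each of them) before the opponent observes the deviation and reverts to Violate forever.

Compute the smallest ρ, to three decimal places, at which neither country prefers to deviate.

0.794

Deviating for the 3 undetected periods gains 9−7 = 2 per period over cooperation, then loses 7−5 = 2 per period forever once punishment starts.
Gain: 2(1 + ρ + … + ρ^2); loss: 2·ρ^3/(1−ρ).
No profitable deviation ⇔ 2(1−ρ^3) ≤ 2·ρ^3, i.e. ρ^3 ≥ 2/(2+2) = 1/2.
Hence ρ ≥ (1/2)^(1/3) ≈ 0.794.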